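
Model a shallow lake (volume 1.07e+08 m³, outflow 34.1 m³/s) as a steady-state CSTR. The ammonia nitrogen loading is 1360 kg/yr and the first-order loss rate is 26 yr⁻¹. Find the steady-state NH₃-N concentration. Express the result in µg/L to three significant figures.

Outflow Q = 34.1 m³/s × 3.156e+07 s/yr = 1.076e+09 m³/yr.
Steady-state CSTR mass balance: W = Q·C + k·V·C, so C = W/(Q + kV).
Q + kV = 1.076e+09 + 26·1.07e+08 = 3.858e+09 m³/yr.
C = 1360/3.858e+09 = 3.525e-07 kg/m³ = 0.0003525 mg/L = 0.3525 µg/L.

0.353 µg/L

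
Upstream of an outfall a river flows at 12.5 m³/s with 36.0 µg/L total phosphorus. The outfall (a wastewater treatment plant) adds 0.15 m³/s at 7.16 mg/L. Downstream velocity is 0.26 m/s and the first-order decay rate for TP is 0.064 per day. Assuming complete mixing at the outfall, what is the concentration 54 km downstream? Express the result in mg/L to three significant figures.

36.0 µg/L = 0.036 mg/L.
After complete mixing, C₀ = (0.15·7.16 + 12.5·0.036) / 12.65 = 0.1205 mg/L.
Travel time t = 5.4e+04 m / 0.26 m/s = 2.077e+05 s = 2.404 d.
C = 0.1205·exp(−0.064·2.404) = 0.1205·0.8574 = 0.1033 mg/L.

0.103 mg/L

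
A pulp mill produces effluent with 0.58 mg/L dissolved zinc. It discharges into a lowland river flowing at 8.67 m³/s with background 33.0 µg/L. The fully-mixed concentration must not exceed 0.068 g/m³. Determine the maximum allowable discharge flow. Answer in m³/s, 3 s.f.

0.593 m³/s

33.0 µg/L = 0.033 mg/L.
Mass balance at complete mixing: C_std·(Q_w + Q_r) = Q_w·C_e + Q_r·C_b.
Rearranging, Q_w = Q_r·(C_std − C_b)/(C_e − C_std) = 8.67·(0.068 − 0.033) / (0.58 − 0.068) = 0.5927 m³/s.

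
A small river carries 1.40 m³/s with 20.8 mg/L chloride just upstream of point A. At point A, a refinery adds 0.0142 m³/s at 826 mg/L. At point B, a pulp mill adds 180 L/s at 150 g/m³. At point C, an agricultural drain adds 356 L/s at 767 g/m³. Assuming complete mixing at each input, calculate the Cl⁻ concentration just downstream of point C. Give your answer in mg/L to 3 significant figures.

175 mg/L

After input A: C = (1.4·20.8 + 0.0142·826) / 1.414 = 28.89 mg/L.
180 L/s = 0.18 m³/s.
After input B: C = (1.414·28.89 + 0.18·150) / 1.594 = 42.56 mg/L.
356 L/s = 0.356 m³/s.
After input C: C = (1.594·42.56 + 0.356·767) / 1.95 = 174.8 mg/L.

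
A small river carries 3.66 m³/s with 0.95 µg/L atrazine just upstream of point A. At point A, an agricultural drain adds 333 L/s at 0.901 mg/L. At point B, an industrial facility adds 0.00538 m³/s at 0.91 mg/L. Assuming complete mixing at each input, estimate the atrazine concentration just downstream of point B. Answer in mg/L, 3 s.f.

0.95 µg/L = 0.00095 mg/L.
333 L/s = 0.333 m³/s.
After input A: C = (3.66·0.00095 + 0.333·0.901) / 3.993 = 0.07601 mg/L.
After input B: C = (3.993·0.07601 + 0.00538·0.91) / 3.998 = 0.07713 mg/L.

0.0771 mg/L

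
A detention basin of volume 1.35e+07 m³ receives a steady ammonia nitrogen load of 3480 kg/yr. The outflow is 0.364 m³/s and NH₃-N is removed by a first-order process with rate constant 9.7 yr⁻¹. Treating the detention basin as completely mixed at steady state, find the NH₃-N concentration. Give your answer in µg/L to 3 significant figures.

Outflow Q = 0.364 m³/s × 3.156e+07 s/yr = 1.149e+07 m³/yr.
Steady-state CSTR mass balance: W = Q·C + k·V·C, so C = W/(Q + kV).
Q + kV = 1.149e+07 + 9.7·1.35e+07 = 1.424e+08 m³/yr.
C = 3480/1.424e+08 = 2.443e-05 kg/m³ = 0.02443 mg/L = 24.43 µg/L.

24.4 µg/L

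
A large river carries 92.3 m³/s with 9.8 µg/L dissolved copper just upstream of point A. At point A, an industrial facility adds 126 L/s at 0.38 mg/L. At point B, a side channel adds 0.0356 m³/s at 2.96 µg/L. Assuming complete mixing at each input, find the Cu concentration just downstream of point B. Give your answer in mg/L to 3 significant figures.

0.0103 mg/L

9.8 µg/L = 0.0098 mg/L.
126 L/s = 0.126 m³/s.
After input A: C = (92.3·0.0098 + 0.126·0.38) / 92.43 = 0.0103 mg/L.
2.96 µg/L = 0.00296 mg/L.
After input B: C = (92.43·0.0103 + 0.0356·0.00296) / 92.46 = 0.0103 mg/L.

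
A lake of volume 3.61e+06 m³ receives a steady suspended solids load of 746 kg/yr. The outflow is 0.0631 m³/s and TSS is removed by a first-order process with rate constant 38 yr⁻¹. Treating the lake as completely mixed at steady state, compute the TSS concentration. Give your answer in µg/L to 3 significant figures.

5.36 µg/L

Outflow Q = 0.0631 m³/s × 3.156e+07 s/yr = 1.991e+06 m³/yr.
Steady-state CSTR mass balance: W = Q·C + k·V·C, so C = W/(Q + kV).
Q + kV = 1.991e+06 + 38·3.61e+06 = 1.392e+08 m³/yr.
C = 746/1.392e+08 = 5.36e-06 kg/m³ = 0.00536 mg/L = 5.36 µg/L.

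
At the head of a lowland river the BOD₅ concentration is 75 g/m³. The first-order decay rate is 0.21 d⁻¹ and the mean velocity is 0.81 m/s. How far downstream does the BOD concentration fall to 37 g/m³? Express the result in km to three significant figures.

235 km

From C = C₀·e^(−kt), t = ln(C₀/C)/k = ln(75/37)/0.21 = 0.7066/0.21 = 3.365 d.
Distance = v·t = 0.81 m/s × 2.907e+05 s = 2.355e+05 m = 235.5 km.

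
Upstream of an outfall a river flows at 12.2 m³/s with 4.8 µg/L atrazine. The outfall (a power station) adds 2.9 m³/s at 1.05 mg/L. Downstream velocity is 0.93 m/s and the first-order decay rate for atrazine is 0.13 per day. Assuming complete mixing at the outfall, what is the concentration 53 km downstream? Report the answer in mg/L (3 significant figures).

4.8 µg/L = 0.0048 mg/L.
After complete mixing, C₀ = (2.9·1.05 + 12.2·0.0048) / 15.1 = 0.2055 mg/L.
Travel time t = 5.3e+04 m / 0.93 m/s = 5.699e+04 s = 0.6596 d.
C = 0.2055·exp(−0.13·0.6596) = 0.2055·0.9178 = 0.1886 mg/L.

0.189 mg/L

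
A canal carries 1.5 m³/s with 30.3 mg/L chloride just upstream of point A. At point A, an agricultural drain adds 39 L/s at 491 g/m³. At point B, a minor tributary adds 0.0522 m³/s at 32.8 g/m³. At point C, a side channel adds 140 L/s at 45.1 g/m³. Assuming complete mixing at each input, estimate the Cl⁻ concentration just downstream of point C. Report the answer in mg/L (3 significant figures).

39 L/s = 0.039 m³/s.
After input A: C = (1.5·30.3 + 0.039·491) / 1.539 = 41.97 mg/L.
After input B: C = (1.539·41.97 + 0.0522·32.8) / 1.591 = 41.67 mg/L.
140 L/s = 0.14 m³/s.
After input C: C = (1.591·41.67 + 0.14·45.1) / 1.731 = 41.95 mg/L.

42.0 mg/L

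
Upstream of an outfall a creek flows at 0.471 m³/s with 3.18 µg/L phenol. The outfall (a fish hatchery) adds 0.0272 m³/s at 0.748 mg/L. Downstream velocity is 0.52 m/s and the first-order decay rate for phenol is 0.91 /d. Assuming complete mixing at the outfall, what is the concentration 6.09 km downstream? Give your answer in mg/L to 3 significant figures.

0.0388 mg/L

3.18 µg/L = 0.00318 mg/L.
After complete mixing, C₀ = (0.0272·0.748 + 0.471·0.00318) / 0.4982 = 0.04384 mg/L.
Travel time t = 6090 m / 0.52 m/s = 1.171e+04 s = 0.1356 d.
C = 0.04384·exp(−0.91·0.1356) = 0.04384·0.884 = 0.03876 mg/L.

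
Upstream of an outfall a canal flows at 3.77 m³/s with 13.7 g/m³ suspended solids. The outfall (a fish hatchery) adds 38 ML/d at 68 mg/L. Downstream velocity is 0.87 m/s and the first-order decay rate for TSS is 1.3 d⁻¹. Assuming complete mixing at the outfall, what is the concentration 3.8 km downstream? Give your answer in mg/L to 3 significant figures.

38 ML/d = 0.4398 m³/s.
After complete mixing, C₀ = (0.4398·68 + 3.77·13.7) / 4.21 = 19.37 mg/L.
Travel time t = 3800 m / 0.87 m/s = 4368 s = 0.05055 d.
C = 19.37·exp(−1.3·0.05055) = 19.37·0.9364 = 18.14 mg/L.

18.1 mg/L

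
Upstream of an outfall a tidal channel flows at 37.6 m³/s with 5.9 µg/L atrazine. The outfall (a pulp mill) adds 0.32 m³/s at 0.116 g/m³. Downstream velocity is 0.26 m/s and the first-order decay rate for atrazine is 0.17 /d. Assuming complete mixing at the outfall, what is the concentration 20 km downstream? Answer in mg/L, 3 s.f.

5.9 µg/L = 0.0059 mg/L.
After complete mixing, C₀ = (0.32·0.116 + 37.6·0.0059) / 37.92 = 0.006829 mg/L.
Travel time t = 2e+04 m / 0.26 m/s = 7.692e+04 s = 0.8903 d.
C = 0.006829·exp(−0.17·0.8903) = 0.006829·0.8595 = 0.00587 mg/L.

0.00587 mg/L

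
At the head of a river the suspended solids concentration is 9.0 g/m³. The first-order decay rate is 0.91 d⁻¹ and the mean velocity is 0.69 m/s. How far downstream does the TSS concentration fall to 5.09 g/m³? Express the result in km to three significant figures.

37.3 km

From C = C₀·e^(−kt), t = ln(C₀/C)/k = ln(9.0/5.09)/0.91 = 0.5699/0.91 = 0.6263 d.
Distance = v·t = 0.69 m/s × 5.411e+04 s = 3.734e+04 m = 37.34 km.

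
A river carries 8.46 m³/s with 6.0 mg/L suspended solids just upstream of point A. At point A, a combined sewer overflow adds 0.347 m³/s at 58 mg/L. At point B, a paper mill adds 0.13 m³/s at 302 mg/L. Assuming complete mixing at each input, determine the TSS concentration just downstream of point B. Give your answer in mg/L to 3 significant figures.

After input A: C = (8.46·6 + 0.347·58) / 8.807 = 8.049 mg/L.
After input B: C = (8.807·8.049 + 0.13·302) / 8.937 = 12.32 mg/L.

12.3 mg/L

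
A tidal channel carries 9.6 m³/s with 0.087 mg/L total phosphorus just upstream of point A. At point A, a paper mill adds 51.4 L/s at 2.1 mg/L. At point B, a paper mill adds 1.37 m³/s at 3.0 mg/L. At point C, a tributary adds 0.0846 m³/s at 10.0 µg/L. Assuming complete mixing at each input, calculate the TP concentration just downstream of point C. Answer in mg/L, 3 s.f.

51.4 L/s = 0.0514 m³/s.
After input A: C = (9.6·0.087 + 0.0514·2.1) / 9.651 = 0.09772 mg/L.
After input B: C = (9.651·0.09772 + 1.37·3) / 11.02 = 0.4585 mg/L.
10.0 µg/L = 0.01 mg/L.
After input C: C = (11.02·0.4585 + 0.0846·0.01) / 11.11 = 0.4551 mg/L.

0.455 mg/L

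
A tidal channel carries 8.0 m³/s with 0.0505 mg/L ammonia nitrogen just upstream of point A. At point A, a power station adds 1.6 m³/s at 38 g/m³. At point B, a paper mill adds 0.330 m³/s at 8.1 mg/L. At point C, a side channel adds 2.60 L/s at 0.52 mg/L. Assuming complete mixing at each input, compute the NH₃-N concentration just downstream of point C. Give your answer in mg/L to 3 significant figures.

6.43 mg/L

After input A: C = (8·0.0505 + 1.6·38) / 9.6 = 6.375 mg/L.
After input B: C = (9.6·6.375 + 0.33·8.1) / 9.93 = 6.433 mg/L.
2.60 L/s = 0.0026 m³/s.
After input C: C = (9.93·6.433 + 0.0026·0.52) / 9.933 = 6.431 mg/L.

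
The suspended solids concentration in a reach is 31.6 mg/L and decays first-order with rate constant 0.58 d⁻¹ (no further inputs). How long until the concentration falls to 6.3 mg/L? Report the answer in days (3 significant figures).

t = ln(C₀/C)/k = ln(31.6/6.3)/0.58 = 1.613/0.58 = 2.78 d.

2.78 d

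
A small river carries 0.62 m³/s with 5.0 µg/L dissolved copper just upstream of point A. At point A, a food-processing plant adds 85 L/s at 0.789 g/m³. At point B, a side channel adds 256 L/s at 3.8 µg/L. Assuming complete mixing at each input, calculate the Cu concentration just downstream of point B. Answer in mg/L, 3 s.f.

5.0 µg/L = 0.005 mg/L.
85 L/s = 0.085 m³/s.
After input A: C = (0.62·0.005 + 0.085·0.789) / 0.705 = 0.09952 mg/L.
256 L/s = 0.256 m³/s.
3.8 µg/L = 0.0038 mg/L.
After input B: C = (0.705·0.09952 + 0.256·0.0038) / 0.961 = 0.07402 mg/L.

0.0740 mg/L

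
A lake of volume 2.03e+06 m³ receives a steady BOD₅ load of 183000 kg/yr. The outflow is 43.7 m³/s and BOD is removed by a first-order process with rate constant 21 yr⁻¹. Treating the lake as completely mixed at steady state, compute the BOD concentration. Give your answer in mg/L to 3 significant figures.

0.129 mg/L

Outflow Q = 43.7 m³/s × 3.156e+07 s/yr = 1.379e+09 m³/yr.
Steady-state CSTR mass balance: W = Q·C + k·V·C, so C = W/(Q + kV).
Q + kV = 1.379e+09 + 21·2.03e+06 = 1.422e+09 m³/yr.
C = 183000/1.422e+09 = 0.0001287 kg/m³ = 0.1287 mg/L.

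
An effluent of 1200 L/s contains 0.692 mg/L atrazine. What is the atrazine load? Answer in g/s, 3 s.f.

1200 L/s = 1.2 m³/s.
Mass flux = Q·C = 1.2 m³/s × 0.692 g/m³ = 0.8304 g/s.

0.830 g/s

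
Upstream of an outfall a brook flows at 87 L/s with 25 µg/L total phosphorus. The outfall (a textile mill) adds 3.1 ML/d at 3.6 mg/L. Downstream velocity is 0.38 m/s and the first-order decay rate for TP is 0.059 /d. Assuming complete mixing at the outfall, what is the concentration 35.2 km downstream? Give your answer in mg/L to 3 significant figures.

1.00 mg/L

3.1 ML/d = 0.03588 m³/s.
87 L/s = 0.087 m³/s.
25 µg/L = 0.025 mg/L.
After complete mixing, C₀ = (0.03588·3.6 + 0.087·0.025) / 0.1229 = 1.069 mg/L.
Travel time t = 3.52e+04 m / 0.38 m/s = 9.263e+04 s = 1.072 d.
C = 1.069·exp(−0.059·1.072) = 1.069·0.9387 = 1.003 mg/L.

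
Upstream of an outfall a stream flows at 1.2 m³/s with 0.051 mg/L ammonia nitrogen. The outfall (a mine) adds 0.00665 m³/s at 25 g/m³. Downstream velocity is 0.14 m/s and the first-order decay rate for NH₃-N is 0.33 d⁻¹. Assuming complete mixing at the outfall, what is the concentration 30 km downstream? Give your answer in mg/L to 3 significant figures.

0.0831 mg/L

After complete mixing, C₀ = (0.00665·25 + 1.2·0.051) / 1.207 = 0.1885 mg/L.
Travel time t = 3e+04 m / 0.14 m/s = 2.143e+05 s = 2.48 d.
C = 0.1885·exp(−0.33·2.48) = 0.1885·0.4411 = 0.08315 mg/L.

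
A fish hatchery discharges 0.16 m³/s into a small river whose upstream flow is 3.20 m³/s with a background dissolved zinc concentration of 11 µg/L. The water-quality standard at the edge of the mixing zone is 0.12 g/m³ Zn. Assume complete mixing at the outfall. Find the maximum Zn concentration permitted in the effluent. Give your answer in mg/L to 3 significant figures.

2.30 mg/L

11 µg/L = 0.011 mg/L.
Mass balance: 0.12·3.36 = 0.16·Cₑ + 3.2·0.011.
Cₑ = (0.4032 − 0.0352) / 0.16 = 2.3 mg/L.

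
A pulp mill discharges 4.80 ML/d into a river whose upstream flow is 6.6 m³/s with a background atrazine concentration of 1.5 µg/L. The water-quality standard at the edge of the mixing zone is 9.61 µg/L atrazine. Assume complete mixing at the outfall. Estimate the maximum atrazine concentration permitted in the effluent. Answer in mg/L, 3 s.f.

0.973 mg/L

4.80 ML/d = 0.05556 m³/s.
1.5 µg/L = 0.0015 mg/L.
9.61 µg/L = 0.00961 mg/L.
Mass balance: 0.00961·6.656 = 0.05556·Cₑ + 6.6·0.0015.
Cₑ = (0.06396 − 0.0099) / 0.05556 = 0.9731 mg/L.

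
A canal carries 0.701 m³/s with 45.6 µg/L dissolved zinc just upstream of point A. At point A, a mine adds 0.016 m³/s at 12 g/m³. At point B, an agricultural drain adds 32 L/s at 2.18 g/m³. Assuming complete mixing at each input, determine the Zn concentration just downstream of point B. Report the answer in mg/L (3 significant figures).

0.392 mg/L

45.6 µg/L = 0.0456 mg/L.
After input A: C = (0.701·0.0456 + 0.016·12) / 0.717 = 0.3124 mg/L.
32 L/s = 0.032 m³/s.
After input B: C = (0.717·0.3124 + 0.032·2.18) / 0.749 = 0.3922 mg/L.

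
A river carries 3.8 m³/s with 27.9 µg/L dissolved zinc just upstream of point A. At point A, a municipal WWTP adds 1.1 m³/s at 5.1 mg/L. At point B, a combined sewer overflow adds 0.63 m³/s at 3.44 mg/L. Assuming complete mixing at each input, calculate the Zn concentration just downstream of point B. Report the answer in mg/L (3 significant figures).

27.9 µg/L = 0.0279 mg/L.
After input A: C = (3.8·0.0279 + 1.1·5.1) / 4.9 = 1.167 mg/L.
After input B: C = (4.9·1.167 + 0.63·3.44) / 5.53 = 1.426 mg/L.

1.43 mg/L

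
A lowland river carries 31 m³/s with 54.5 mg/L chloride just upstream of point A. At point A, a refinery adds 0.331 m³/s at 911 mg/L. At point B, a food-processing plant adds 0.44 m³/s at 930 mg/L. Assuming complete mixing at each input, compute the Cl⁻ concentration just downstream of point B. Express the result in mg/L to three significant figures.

75.5 mg/L

After input A: C = (31·54.5 + 0.331·911) / 31.33 = 63.55 mg/L.
After input B: C = (31.33·63.55 + 0.44·930) / 31.77 = 75.55 mg/L.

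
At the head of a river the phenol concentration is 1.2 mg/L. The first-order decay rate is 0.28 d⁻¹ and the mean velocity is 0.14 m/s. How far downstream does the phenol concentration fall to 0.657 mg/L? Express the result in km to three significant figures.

26.0 km

From C = C₀·e^(−kt), t = ln(C₀/C)/k = ln(1.2/0.657)/0.28 = 0.6024/0.28 = 2.151 d.
Distance = v·t = 0.14 m/s × 1.859e+05 s = 2.602e+04 m = 26.02 km.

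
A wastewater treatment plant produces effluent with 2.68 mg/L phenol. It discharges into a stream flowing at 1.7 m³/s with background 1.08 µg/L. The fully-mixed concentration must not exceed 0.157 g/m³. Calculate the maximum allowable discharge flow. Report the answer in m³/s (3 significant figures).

0.105 m³/s

1.08 µg/L = 0.00108 mg/L.
Mass balance at complete mixing: C_std·(Q_w + Q_r) = Q_w·C_e + Q_r·C_b.
Rearranging, Q_w = Q_r·(C_std − C_b)/(C_e − C_std) = 1.7·(0.157 − 0.00108) / (2.68 − 0.157) = 0.1051 m³/s.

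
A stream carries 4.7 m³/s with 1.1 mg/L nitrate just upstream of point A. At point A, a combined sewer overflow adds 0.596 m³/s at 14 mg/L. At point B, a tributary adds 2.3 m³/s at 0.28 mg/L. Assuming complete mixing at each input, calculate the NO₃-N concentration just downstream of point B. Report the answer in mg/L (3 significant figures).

After input A: C = (4.7·1.1 + 0.596·14) / 5.296 = 2.552 mg/L.
After input B: C = (5.296·2.552 + 2.3·0.28) / 7.596 = 1.864 mg/L.

1.86 mg/L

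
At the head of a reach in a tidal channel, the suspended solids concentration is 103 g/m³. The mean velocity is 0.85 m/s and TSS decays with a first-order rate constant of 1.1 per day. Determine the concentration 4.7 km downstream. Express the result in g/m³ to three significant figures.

96.0 g/m³

Travel time t = 4.7 km / 0.85 m/s = 4700/0.85 = 5529 s = 0.064 d.
First-order decay: C = 103·exp(−1.1·0.064) = 103·0.932 = 96 g/m³.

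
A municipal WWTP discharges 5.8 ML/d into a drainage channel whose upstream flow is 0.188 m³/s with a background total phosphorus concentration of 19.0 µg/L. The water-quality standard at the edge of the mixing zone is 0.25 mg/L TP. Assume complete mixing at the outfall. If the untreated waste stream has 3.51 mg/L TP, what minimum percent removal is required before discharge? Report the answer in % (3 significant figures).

74.4 %

5.8 ML/d = 0.06713 m³/s.
19.0 µg/L = 0.019 mg/L.
Mass balance: 0.25·0.2551 = 0.06713·Cₑ + 0.188·0.019.
Cₑ = (0.06378 − 0.003572) / 0.06713 = 0.8969 mg/L.
Required removal = 1 − 0.8969/3.51 = 74.45 %.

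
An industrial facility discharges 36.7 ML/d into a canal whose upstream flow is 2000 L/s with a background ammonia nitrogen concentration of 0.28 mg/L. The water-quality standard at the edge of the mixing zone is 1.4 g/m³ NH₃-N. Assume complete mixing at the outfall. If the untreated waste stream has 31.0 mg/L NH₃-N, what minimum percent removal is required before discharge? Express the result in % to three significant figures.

78.5 %

36.7 ML/d = 0.4248 m³/s.
2000 L/s = 2 m³/s.
Mass balance: 1.4·2.425 = 0.4248·Cₑ + 2·0.28.
Cₑ = (3.395 − 0.56) / 0.4248 = 6.673 mg/L.
Required removal = 1 − 6.673/31.0 = 78.47 %.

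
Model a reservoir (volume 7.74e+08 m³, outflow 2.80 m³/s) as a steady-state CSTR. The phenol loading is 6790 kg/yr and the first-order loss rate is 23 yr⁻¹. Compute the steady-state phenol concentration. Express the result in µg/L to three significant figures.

0.380 µg/L

Outflow Q = 2.80 m³/s × 3.156e+07 s/yr = 8.836e+07 m³/yr.
Steady-state CSTR mass balance: W = Q·C + k·V·C, so C = W/(Q + kV).
Q + kV = 8.836e+07 + 23·7.74e+08 = 1.789e+10 m³/yr.
C = 6790/1.789e+10 = 3.795e-07 kg/m³ = 0.0003795 mg/L = 0.3795 µg/L.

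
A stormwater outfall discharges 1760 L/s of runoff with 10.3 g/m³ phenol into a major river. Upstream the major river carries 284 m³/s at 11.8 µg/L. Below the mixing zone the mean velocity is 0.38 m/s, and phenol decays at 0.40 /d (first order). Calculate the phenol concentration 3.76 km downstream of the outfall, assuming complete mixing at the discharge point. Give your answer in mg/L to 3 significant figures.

0.0718 mg/L

1760 L/s = 1.76 m³/s.
11.8 µg/L = 0.0118 mg/L.
After complete mixing, C₀ = (1.76·10.3 + 284·0.0118) / 285.8 = 0.07517 mg/L.
Travel time t = 3760 m / 0.38 m/s = 9895 s = 0.1145 d.
C = 0.07517·exp(−0.40·0.1145) = 0.07517·0.9552 = 0.0718 mg/L.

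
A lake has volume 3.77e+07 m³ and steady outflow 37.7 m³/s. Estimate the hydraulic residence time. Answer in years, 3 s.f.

Q = 37.7 m³/s × 3.156e+07 s/yr = 1.19e+09 m³/yr.
Hydraulic residence time τ = V/Q = 3.77e+07/1.19e+09 = 0.03169 yr.

0.0317 yr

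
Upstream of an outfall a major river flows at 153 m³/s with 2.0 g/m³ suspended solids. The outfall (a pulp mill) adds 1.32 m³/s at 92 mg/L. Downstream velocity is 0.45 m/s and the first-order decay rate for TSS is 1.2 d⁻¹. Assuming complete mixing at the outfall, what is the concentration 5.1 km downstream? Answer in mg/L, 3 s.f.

2.37 mg/L

After complete mixing, C₀ = (1.32·92 + 153·2) / 154.3 = 2.77 mg/L.
Travel time t = 5100 m / 0.45 m/s = 1.133e+04 s = 0.1312 d.
C = 2.77·exp(−1.2·0.1312) = 2.77·0.8544 = 2.366 mg/L.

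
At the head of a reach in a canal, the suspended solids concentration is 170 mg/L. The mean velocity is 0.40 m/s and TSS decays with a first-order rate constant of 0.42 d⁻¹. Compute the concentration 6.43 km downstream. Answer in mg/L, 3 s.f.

157 mg/L

Travel time t = 6.43 km / 0.40 m/s = 6430/0.40 = 1.608e+04 s = 0.1861 d.
First-order decay: C = 170·exp(−0.42·0.1861) = 170·0.9248 = 157.2 mg/L.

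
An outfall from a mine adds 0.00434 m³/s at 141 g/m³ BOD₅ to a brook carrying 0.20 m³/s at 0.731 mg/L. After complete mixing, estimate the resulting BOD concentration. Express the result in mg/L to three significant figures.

By mass balance at complete mixing, C = (0.00434·141 + 0.2·0.731) / (0.00434 + 0.2) = 0.7581/0.2043 = 3.71 mg/L.

3.71 mg/L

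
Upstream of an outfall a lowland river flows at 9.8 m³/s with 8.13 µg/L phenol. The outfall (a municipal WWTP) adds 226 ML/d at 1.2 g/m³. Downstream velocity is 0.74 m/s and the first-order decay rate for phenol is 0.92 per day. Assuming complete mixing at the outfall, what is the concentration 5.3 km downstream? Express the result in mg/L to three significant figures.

0.240 mg/L

226 ML/d = 2.616 m³/s.
8.13 µg/L = 0.00813 mg/L.
After complete mixing, C₀ = (2.616·1.2 + 9.8·0.00813) / 12.42 = 0.2592 mg/L.
Travel time t = 5300 m / 0.74 m/s = 7162 s = 0.0829 d.
C = 0.2592·exp(−0.92·0.0829) = 0.2592·0.9266 = 0.2402 mg/L.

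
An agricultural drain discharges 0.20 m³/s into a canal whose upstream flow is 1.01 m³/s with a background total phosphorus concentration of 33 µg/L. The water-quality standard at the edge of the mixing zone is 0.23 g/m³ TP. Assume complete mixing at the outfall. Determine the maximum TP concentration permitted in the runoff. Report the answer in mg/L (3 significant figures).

1.22 mg/L

33 µg/L = 0.033 mg/L.
Mass balance: 0.23·1.21 = 0.2·Cₑ + 1.01·0.033.
Cₑ = (0.2783 − 0.03333) / 0.2 = 1.225 mg/L.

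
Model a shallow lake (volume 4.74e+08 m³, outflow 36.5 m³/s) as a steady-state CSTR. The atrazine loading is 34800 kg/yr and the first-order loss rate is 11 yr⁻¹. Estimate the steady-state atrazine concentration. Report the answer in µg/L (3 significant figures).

Outflow Q = 36.5 m³/s × 3.156e+07 s/yr = 1.152e+09 m³/yr.
Steady-state CSTR mass balance: W = Q·C + k·V·C, so C = W/(Q + kV).
Q + kV = 1.152e+09 + 11·4.74e+08 = 6.366e+09 m³/yr.
C = 34800/6.366e+09 = 5.467e-06 kg/m³ = 0.005467 mg/L = 5.467 µg/L.

5.47 µg/L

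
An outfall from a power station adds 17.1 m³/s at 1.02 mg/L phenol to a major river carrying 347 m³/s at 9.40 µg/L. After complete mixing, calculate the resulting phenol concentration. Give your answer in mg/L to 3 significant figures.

9.40 µg/L = 0.0094 mg/L.
By mass balance at complete mixing, C = (17.1·1.02 + 347·0.0094) / (17.1 + 347) = 20.7/364.1 = 0.05686 mg/L.

0.0569 mg/L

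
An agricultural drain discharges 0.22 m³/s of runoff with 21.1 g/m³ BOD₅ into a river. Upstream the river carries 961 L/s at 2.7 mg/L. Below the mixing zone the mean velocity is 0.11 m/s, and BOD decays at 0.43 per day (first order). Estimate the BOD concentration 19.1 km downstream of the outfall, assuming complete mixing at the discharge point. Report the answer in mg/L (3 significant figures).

2.58 mg/L

961 L/s = 0.961 m³/s.
After complete mixing, C₀ = (0.22·21.1 + 0.961·2.7) / 1.181 = 6.128 mg/L.
Travel time t = 1.91e+04 m / 0.11 m/s = 1.736e+05 s = 2.01 d.
C = 6.128·exp(−0.43·2.01) = 6.128·0.4214 = 2.582 mg/L.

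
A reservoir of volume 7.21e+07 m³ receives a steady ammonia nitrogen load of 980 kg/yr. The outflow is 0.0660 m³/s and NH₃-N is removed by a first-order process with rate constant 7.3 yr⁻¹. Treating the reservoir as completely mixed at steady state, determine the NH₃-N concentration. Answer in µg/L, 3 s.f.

Outflow Q = 0.0660 m³/s × 3.156e+07 s/yr = 2.083e+06 m³/yr.
Steady-state CSTR mass balance: W = Q·C + k·V·C, so C = W/(Q + kV).
Q + kV = 2.083e+06 + 7.3·7.21e+07 = 5.284e+08 m³/yr.
C = 980/5.284e+08 = 1.855e-06 kg/m³ = 0.001855 mg/L = 1.855 µg/L.

1.85 µg/L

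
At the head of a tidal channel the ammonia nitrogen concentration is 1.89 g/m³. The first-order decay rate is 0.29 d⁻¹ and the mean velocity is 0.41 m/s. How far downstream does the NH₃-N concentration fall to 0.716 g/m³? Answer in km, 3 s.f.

From C = C₀·e^(−kt), t = ln(C₀/C)/k = ln(1.89/0.716)/0.29 = 0.9707/0.29 = 3.347 d.
Distance = v·t = 0.41 m/s × 2.892e+05 s = 1.186e+05 m = 118.6 km.

119 km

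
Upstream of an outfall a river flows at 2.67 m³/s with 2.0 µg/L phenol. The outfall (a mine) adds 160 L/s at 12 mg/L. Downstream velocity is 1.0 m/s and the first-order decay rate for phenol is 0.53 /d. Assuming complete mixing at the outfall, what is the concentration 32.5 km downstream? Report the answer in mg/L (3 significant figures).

0.557 mg/L

160 L/s = 0.16 m³/s.
2.0 µg/L = 0.002 mg/L.
After complete mixing, C₀ = (0.16·12 + 2.67·0.002) / 2.83 = 0.6803 mg/L.
Travel time t = 3.25e+04 m / 1.0 m/s = 3.25e+04 s = 0.3762 d.
C = 0.6803·exp(−0.53·0.3762) = 0.6803·0.8193 = 0.5574 mg/L.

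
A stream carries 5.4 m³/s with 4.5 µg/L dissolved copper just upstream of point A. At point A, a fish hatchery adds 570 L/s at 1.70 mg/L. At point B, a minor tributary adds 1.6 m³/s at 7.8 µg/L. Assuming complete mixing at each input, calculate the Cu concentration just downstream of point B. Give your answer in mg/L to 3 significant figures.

4.5 µg/L = 0.0045 mg/L.
570 L/s = 0.57 m³/s.
After input A: C = (5.4·0.0045 + 0.57·1.7) / 5.97 = 0.1664 mg/L.
7.8 µg/L = 0.0078 mg/L.
After input B: C = (5.97·0.1664 + 1.6·0.0078) / 7.57 = 0.1329 mg/L.

0.133 mg/L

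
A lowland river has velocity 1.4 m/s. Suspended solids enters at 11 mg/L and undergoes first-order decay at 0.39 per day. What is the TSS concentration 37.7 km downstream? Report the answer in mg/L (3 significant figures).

9.74 mg/L

Travel time t = 37.7 km / 1.4 m/s = 3.77e+04/1.4 = 2.693e+04 s = 0.3117 d.
First-order decay: C = 11·exp(−0.39·0.3117) = 11·0.8855 = 9.741 mg/L.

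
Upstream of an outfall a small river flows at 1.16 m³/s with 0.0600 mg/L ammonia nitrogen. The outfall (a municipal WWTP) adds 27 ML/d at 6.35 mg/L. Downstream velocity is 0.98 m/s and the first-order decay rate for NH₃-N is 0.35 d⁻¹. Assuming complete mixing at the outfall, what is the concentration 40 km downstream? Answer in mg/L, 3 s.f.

1.18 mg/L

27 ML/d = 0.3125 m³/s.
After complete mixing, C₀ = (0.3125·6.35 + 1.16·0.06) / 1.472 = 1.395 mg/L.
Travel time t = 4e+04 m / 0.98 m/s = 4.082e+04 s = 0.4724 d.
C = 1.395·exp(−0.35·0.4724) = 1.395·0.8476 = 1.182 mg/L.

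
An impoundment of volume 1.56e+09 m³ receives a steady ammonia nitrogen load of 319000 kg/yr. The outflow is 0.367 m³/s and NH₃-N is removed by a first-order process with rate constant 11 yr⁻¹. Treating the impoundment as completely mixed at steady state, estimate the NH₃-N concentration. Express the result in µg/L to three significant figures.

Outflow Q = 0.367 m³/s × 3.156e+07 s/yr = 1.158e+07 m³/yr.
Steady-state CSTR mass balance: W = Q·C + k·V·C, so C = W/(Q + kV).
Q + kV = 1.158e+07 + 11·1.56e+09 = 1.717e+10 m³/yr.
C = 319000/1.717e+10 = 1.858e-05 kg/m³ = 0.01858 mg/L = 18.58 µg/L.

18.6 µg/L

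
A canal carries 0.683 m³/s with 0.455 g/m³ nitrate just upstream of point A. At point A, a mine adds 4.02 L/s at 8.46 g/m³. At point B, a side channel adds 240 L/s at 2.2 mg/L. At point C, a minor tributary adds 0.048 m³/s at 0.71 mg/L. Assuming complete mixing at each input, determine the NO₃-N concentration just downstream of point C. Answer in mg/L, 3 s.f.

4.02 L/s = 0.00402 m³/s.
After input A: C = (0.683·0.455 + 0.00402·8.46) / 0.687 = 0.5018 mg/L.
240 L/s = 0.24 m³/s.
After input B: C = (0.687·0.5018 + 0.24·2.2) / 0.927 = 0.9415 mg/L.
After input C: C = (0.927·0.9415 + 0.048·0.71) / 0.975 = 0.9301 mg/L.

0.930 mg/L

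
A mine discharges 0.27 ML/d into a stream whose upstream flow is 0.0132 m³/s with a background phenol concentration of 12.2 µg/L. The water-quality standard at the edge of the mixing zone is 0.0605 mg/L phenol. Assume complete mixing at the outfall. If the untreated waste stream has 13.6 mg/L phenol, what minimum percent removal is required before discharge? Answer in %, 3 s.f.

0.27 ML/d = 0.003125 m³/s.
12.2 µg/L = 0.0122 mg/L.
Mass balance: 0.0605·0.01632 = 0.003125·Cₑ + 0.0132·0.0122.
Cₑ = (0.0009877 − 0.000161) / 0.003125 = 0.2645 mg/L.
Required removal = 1 − 0.2645/13.6 = 98.06 %.

98.1 %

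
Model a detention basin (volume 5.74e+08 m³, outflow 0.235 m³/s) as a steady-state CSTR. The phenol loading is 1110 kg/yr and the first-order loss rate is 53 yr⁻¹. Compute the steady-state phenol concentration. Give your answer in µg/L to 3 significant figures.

0.0365 µg/L

Outflow Q = 0.235 m³/s × 3.156e+07 s/yr = 7.416e+06 m³/yr.
Steady-state CSTR mass balance: W = Q·C + k·V·C, so C = W/(Q + kV).
Q + kV = 7.416e+06 + 53·5.74e+08 = 3.043e+10 m³/yr.
C = 1110/3.043e+10 = 3.648e-08 kg/m³ = 3.648e-05 mg/L = 0.03648 µg/L.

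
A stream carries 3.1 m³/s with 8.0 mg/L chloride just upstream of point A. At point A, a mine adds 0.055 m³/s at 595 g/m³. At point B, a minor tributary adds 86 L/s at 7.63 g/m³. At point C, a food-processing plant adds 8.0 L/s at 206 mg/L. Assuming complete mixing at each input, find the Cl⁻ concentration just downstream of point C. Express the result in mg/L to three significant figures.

18.4 mg/L

After input A: C = (3.1·8 + 0.055·595) / 3.155 = 18.23 mg/L.
86 L/s = 0.086 m³/s.
After input B: C = (3.155·18.23 + 0.086·7.63) / 3.241 = 17.95 mg/L.
8.0 L/s = 0.008 m³/s.
After input C: C = (3.241·17.95 + 0.008·206) / 3.249 = 18.41 mg/L.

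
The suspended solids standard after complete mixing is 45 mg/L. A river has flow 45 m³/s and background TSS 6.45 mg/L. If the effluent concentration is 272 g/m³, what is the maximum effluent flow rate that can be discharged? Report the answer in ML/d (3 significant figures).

660 ML/d

Mass balance at complete mixing: C_std·(Q_w + Q_r) = Q_w·C_e + Q_r·C_b.
Rearranging, Q_w = Q_r·(C_std − C_b)/(C_e − C_std) = 45·(45 − 6.45) / (272 − 45) = 7.642 m³/s.
= 660.3 ML/d.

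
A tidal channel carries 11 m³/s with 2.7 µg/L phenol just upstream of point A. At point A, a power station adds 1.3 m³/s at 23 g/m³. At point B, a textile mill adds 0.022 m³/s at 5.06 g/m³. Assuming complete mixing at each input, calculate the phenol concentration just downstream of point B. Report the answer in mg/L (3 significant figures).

2.7 µg/L = 0.0027 mg/L.
After input A: C = (11·0.0027 + 1.3·23) / 12.3 = 2.433 mg/L.
After input B: C = (12.3·2.433 + 0.022·5.06) / 12.32 = 2.438 mg/L.

2.44 mg/L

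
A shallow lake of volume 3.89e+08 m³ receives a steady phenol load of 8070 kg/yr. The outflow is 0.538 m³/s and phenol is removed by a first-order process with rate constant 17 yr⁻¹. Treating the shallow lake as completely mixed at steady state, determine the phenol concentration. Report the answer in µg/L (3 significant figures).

1.22 µg/L

Outflow Q = 0.538 m³/s × 3.156e+07 s/yr = 1.698e+07 m³/yr.
Steady-state CSTR mass balance: W = Q·C + k·V·C, so C = W/(Q + kV).
Q + kV = 1.698e+07 + 17·3.89e+08 = 6.63e+09 m³/yr.
C = 8070/6.63e+09 = 1.217e-06 kg/m³ = 0.001217 mg/L = 1.217 µg/L.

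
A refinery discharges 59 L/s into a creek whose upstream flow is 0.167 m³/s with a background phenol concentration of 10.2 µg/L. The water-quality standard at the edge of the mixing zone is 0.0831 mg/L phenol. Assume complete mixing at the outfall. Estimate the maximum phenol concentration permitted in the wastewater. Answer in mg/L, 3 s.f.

59 L/s = 0.059 m³/s.
10.2 µg/L = 0.0102 mg/L.
Mass balance: 0.0831·0.226 = 0.059·Cₑ + 0.167·0.0102.
Cₑ = (0.01878 − 0.001703) / 0.059 = 0.2894 mg/L.

0.289 mg/L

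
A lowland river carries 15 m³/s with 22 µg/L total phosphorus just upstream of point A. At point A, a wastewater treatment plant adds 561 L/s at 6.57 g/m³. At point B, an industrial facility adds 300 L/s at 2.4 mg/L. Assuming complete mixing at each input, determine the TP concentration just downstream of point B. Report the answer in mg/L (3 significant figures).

22 µg/L = 0.022 mg/L.
561 L/s = 0.561 m³/s.
After input A: C = (15·0.022 + 0.561·6.57) / 15.56 = 0.2581 mg/L.
300 L/s = 0.3 m³/s.
After input B: C = (15.56·0.2581 + 0.3·2.4) / 15.86 = 0.2986 mg/L.

0.299 mg/L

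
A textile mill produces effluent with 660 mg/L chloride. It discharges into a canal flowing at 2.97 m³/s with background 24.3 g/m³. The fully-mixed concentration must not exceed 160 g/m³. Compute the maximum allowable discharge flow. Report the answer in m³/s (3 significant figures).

0.806 m³/s

Mass balance at complete mixing: C_std·(Q_w + Q_r) = Q_w·C_e + Q_r·C_b.
Rearranging, Q_w = Q_r·(C_std − C_b)/(C_e − C_std) = 2.97·(160 − 24.3) / (660 − 160) = 0.8061 m³/s.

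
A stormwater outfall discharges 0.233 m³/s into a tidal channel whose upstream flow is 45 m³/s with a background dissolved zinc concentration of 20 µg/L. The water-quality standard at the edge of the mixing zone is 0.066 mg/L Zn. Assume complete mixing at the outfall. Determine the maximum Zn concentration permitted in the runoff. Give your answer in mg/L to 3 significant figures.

20 µg/L = 0.02 mg/L.
Mass balance: 0.066·45.23 = 0.233·Cₑ + 45·0.02.
Cₑ = (2.985 − 0.9) / 0.233 = 8.95 mg/L.

8.95 mg/L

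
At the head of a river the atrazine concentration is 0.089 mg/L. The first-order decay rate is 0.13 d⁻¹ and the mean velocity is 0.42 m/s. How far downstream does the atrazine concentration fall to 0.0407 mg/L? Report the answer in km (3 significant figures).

From C = C₀·e^(−kt), t = ln(C₀/C)/k = ln(0.089/0.0407)/0.13 = 0.7824/0.13 = 6.019 d.
Distance = v·t = 0.42 m/s × 5.2e+05 s = 2.184e+05 m = 218.4 km.

218 km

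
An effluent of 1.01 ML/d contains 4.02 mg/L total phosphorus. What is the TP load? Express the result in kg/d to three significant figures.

1.01 ML/d = 0.01169 m³/s.
Mass flux = Q·C = 0.01169 m³/s × 4.02 g/m³ = 0.04699 g/s.
= 0.04699 g/s × 86.4 = 4.06 kg/d.

4.06 kg/d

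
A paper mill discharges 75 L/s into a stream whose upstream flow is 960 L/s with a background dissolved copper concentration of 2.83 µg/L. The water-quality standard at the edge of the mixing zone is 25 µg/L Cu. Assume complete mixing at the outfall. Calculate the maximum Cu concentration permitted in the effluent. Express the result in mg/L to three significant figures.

75 L/s = 0.075 m³/s.
960 L/s = 0.96 m³/s.
2.83 µg/L = 0.00283 mg/L.
25 µg/L = 0.025 mg/L.
Mass balance: 0.025·1.035 = 0.075·Cₑ + 0.96·0.00283.
Cₑ = (0.02587 − 0.002717) / 0.075 = 0.3088 mg/L.

0.309 mg/L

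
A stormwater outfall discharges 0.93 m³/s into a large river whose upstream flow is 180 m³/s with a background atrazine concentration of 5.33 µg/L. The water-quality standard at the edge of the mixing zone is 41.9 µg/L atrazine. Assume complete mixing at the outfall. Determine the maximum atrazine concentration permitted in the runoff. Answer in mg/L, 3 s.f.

5.33 µg/L = 0.00533 mg/L.
41.9 µg/L = 0.0419 mg/L.
Mass balance: 0.0419·180.9 = 0.93·Cₑ + 180·0.00533.
Cₑ = (7.581 − 0.9594) / 0.93 = 7.12 mg/L.

7.12 mg/L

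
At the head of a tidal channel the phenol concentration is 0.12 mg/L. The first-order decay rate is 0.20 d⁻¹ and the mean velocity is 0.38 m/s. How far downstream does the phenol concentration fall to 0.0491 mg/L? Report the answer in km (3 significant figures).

From C = C₀·e^(−kt), t = ln(C₀/C)/k = ln(0.12/0.0491)/0.20 = 0.8936/0.20 = 4.468 d.
Distance = v·t = 0.38 m/s × 3.86e+05 s = 1.467e+05 m = 146.7 km.

147 km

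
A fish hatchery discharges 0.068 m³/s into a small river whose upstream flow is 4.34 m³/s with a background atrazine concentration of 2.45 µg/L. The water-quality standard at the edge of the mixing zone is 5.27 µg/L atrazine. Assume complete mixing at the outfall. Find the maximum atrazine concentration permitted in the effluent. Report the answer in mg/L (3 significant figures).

2.45 µg/L = 0.00245 mg/L.
5.27 µg/L = 0.00527 mg/L.
Mass balance: 0.00527·4.408 = 0.068·Cₑ + 4.34·0.00245.
Cₑ = (0.02323 − 0.01063) / 0.068 = 0.1853 mg/L.

0.185 mg/L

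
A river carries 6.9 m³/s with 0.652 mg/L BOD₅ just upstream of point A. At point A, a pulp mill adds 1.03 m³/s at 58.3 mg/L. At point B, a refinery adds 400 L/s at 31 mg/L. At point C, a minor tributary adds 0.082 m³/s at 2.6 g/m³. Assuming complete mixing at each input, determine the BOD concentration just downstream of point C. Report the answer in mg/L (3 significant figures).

After input A: C = (6.9·0.652 + 1.03·58.3) / 7.93 = 8.14 mg/L.
400 L/s = 0.4 m³/s.
After input B: C = (7.93·8.14 + 0.4·31) / 8.33 = 9.237 mg/L.
After input C: C = (8.33·9.237 + 0.082·2.6) / 8.412 = 9.173 mg/L.

9.17 mg/L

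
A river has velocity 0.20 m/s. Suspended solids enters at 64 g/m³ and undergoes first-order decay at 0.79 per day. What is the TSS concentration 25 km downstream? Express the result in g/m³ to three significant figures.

Travel time t = 25 km / 0.20 m/s = 2.5e+04/0.20 = 1.25e+05 s = 1.447 d.
First-order decay: C = 64·exp(−0.79·1.447) = 64·0.3189 = 20.41 g/m³.

20.4 g/m³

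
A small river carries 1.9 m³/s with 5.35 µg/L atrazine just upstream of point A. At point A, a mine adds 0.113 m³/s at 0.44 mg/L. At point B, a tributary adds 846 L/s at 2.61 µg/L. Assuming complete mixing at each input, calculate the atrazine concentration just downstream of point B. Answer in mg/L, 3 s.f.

5.35 µg/L = 0.00535 mg/L.
After input A: C = (1.9·0.00535 + 0.113·0.44) / 2.013 = 0.02975 mg/L.
846 L/s = 0.846 m³/s.
2.61 µg/L = 0.00261 mg/L.
After input B: C = (2.013·0.02975 + 0.846·0.00261) / 2.859 = 0.02172 mg/L.

0.0217 mg/L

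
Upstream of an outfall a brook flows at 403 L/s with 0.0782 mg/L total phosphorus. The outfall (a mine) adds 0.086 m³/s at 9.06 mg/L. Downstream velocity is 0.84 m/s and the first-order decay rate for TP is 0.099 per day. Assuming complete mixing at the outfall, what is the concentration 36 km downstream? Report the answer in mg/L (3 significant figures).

403 L/s = 0.403 m³/s.
After complete mixing, C₀ = (0.086·9.06 + 0.403·0.0782) / 0.489 = 1.658 mg/L.
Travel time t = 3.6e+04 m / 0.84 m/s = 4.286e+04 s = 0.496 d.
C = 1.658·exp(−0.099·0.496) = 1.658·0.9521 = 1.578 mg/L.

1.58 mg/L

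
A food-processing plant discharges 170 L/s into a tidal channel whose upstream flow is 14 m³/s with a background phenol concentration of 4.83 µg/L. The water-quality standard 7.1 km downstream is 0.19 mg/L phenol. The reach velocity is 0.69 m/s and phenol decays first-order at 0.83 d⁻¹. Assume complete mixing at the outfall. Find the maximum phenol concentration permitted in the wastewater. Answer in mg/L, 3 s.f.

170 L/s = 0.17 m³/s.
4.83 µg/L = 0.00483 mg/L.
Travel time to the compliance point: t = 7100/0.69 = 1.029e+04 s = 0.1191 d; decay factor exp(−0.83·0.1191) = 0.9059.
So the concentration just after mixing may be at most 0.19/0.9059 = 0.2097 mg/L.
Mass balance: 0.2097·14.17 = 0.17·Cₑ + 14·0.00483.
Cₑ = (2.972 − 0.06762) / 0.17 = 17.08 mg/L.

17.1 mg/L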